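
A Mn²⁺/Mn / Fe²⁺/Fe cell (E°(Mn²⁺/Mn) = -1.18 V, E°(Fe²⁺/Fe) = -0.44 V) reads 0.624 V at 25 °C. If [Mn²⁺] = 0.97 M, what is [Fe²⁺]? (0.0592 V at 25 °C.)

1.2 × 10^-4 M

From the Nernst equation, log Q = n(E° − E)/0.0592 = 2(0.74 − 0.624)/0.0592 = 3.919, so Q = 8300.
With Q = [Mn²⁺]/[Fe²⁺] and the known concentrations, [Fe²⁺] in the denominator gives [Fe²⁺] = 1.2 × 10^-4 M.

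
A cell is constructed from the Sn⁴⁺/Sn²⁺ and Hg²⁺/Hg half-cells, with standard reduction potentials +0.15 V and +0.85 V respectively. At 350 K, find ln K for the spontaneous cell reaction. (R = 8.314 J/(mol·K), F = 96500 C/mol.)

ln K = 46.4

E°_cell = +0.85 − (+0.15) = 0.70 V, with n = 2 electrons transferred.
At equilibrium E = 0, so the Nernst equation gives ln K = nFE°/RT = (2)(96500)(0.70)/((8.314)(350)) = 46.43.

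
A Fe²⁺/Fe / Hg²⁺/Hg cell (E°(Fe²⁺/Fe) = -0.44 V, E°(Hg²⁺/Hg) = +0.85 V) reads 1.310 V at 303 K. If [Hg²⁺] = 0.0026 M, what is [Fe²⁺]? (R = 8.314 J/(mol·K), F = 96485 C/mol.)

5.6 × 10^-4 M

From the Nernst equation, ln Q = nF(E° − E)/RT = 2×96485×(1.29 − 1.310)/(8.314×303) = -1.532, so Q = 0.216.
With Q = [Fe²⁺]/[Hg²⁺] and the known concentrations, [Fe²⁺] in the numerator gives [Fe²⁺] = 5.6 × 10^-4 M.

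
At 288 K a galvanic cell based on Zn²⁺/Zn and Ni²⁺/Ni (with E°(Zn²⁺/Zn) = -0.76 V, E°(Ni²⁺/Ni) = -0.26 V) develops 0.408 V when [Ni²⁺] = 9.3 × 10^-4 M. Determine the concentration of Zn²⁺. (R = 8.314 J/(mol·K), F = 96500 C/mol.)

From the Nernst equation, ln Q = nF(E° − E)/RT = 2×96500×(0.50 − 0.408)/(8.314×288) = 7.416, so Q = 1660.
With Q = [Zn²⁺]/[Ni²⁺] and the known concentrations, [Zn²⁺] in the numerator gives [Zn²⁺] = 1.5 M.

1.5 M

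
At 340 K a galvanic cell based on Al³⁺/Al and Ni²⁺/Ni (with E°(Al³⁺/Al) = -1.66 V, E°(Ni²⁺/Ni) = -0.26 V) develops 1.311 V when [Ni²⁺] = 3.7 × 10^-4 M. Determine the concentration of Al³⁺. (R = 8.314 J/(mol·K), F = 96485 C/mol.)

0.065 M

From the Nernst equation, ln Q = nF(E° − E)/RT = 6×96485×(1.40 − 1.311)/(8.314×340) = 18.227, so Q = 8.24 × 10^7.
With Q = [Al³⁺]^2/[Ni²⁺]^3 and the known concentrations, [Al³⁺]^2 in the numerator gives [Al³⁺] = 0.065 M.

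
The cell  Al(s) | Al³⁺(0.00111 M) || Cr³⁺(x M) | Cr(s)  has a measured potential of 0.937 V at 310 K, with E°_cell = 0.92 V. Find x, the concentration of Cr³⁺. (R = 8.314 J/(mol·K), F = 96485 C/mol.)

0.0075 M

From the Nernst equation, ln Q = nF(E° − E)/RT = 3×96485×(0.92 − 0.937)/(8.314×310) = -1.909, so Q = 0.148.
With Q = [Al³⁺]/[Cr³⁺] and the known concentrations, [Cr³⁺] in the denominator gives [Cr³⁺] = 0.0075 M.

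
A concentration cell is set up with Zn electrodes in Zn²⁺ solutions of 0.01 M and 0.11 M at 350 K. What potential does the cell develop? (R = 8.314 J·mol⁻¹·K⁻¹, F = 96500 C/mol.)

0.036 V

Both half-cells are Zn²⁺/Zn, so E°_cell = 0. The concentrated side is the cathode; the cell reaction moves Zn²⁺ from high to low concentration with n = 2.
Q = [Zn²⁺]_dilute/[Zn²⁺]_conc = 0.01/0.11 = 0.0909.
E = 0 − (RT/nF) ln Q = −((8.314×350)/(2×96500))(-2.398) = 0.0362 V.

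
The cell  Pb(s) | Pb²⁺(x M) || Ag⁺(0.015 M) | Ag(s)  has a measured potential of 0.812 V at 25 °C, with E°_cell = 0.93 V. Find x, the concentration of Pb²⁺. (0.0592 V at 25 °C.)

From the Nernst equation, log Q = n(E° − E)/0.0592 = 2(0.93 − 0.812)/0.0592 = 3.986, so Q = 9690.
With Q = [Pb²⁺]/[Ag⁺]^2 and the known concentrations, [Pb²⁺] in the numerator gives [Pb²⁺] = 2.2 M.

2.2 M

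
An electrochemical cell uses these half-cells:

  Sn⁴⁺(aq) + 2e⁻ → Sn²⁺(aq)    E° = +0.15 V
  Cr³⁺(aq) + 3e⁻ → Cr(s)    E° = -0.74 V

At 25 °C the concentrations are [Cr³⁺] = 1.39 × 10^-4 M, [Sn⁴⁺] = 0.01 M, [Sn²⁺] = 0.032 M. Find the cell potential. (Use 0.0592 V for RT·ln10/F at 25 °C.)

The Sn⁴⁺/Sn²⁺ couple has the higher reduction potential and acts as the cathode, so E°_cell = +0.15 − (-0.74) = 0.89 V.
Balancing electrons gives n = 6; the reaction quotient is Q = [Cr³⁺]^2·[Sn²⁺]^3/[Sn⁴⁺]^3 = 6.33 × 10^-7.
At 25 °C, E = E° − (0.0592/n) log Q = 0.89 − (0.0592/6)(-6.199) = 0.890 + 0.061 = 0.951 V.

0.951 V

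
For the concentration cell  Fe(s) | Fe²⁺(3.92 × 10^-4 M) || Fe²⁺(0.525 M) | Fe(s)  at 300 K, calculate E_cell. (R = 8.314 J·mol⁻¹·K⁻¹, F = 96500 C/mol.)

Both half-cells are Fe²⁺/Fe, so E°_cell = 0. The concentrated side is the cathode; the cell reaction moves Fe²⁺ from high to low concentration with n = 2.
Q = [Fe²⁺]_dilute/[Fe²⁺]_conc = 3.92 × 10^-4/0.525 = 7.47 × 10^-4.
E = 0 − (RT/nF) ln Q = −((8.314×300)/(2×96500))(-7.200) = 0.0930 V.

0.093 V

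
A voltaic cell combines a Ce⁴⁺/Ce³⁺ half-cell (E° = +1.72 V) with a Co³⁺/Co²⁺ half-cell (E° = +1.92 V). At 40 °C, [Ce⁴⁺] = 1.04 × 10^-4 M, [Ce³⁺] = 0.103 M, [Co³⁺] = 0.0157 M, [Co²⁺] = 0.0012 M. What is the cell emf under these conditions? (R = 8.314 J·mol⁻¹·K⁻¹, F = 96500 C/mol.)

0.455 V

The Co³⁺/Co²⁺ couple has the higher reduction potential and acts as the cathode, so E°_cell = +1.92 − (+1.72) = 0.20 V.
Balancing electrons gives n = 1; the reaction quotient is Q = [Ce⁴⁺]·[Co²⁺]/([Ce³⁺]·[Co³⁺]) = 7.72 × 10^-5.
E = E° − (RT/nF) ln Q = 0.20 − (8.314×313)/(1×96500) × (-9.469) = 0.200 + 0.255 = 0.455 V.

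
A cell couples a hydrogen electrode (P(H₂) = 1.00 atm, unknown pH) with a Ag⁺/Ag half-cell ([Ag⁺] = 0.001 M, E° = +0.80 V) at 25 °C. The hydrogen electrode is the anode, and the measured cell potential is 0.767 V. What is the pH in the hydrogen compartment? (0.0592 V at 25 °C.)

E°_cell = 0.80 V and n = 2.
log Q = n(E° − E)/0.0592 = 2×(0.80 − 0.767)/0.0592 = 1.115.
With Q = [H⁺]^2 / ([Ag⁺]^2·P(H₂)), solving for [H⁺] gives log[H⁺] = -2.443, so pH = 2.44.

pH = 2.44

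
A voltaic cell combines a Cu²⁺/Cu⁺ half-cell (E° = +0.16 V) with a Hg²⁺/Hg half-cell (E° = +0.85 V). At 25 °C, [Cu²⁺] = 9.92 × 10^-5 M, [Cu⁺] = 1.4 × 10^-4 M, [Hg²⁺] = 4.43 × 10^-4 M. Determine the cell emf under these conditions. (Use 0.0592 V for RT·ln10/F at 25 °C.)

0.600 V

The Hg²⁺/Hg couple has the higher reduction potential and acts as the cathode, so E°_cell = +0.85 − (+0.16) = 0.69 V.
Balancing electrons gives n = 2; the reaction quotient is Q = [Cu²⁺]^2/([Cu⁺]^2·[Hg²⁺]) = 1130.
At 25 °C, E = E° − (0.0592/n) log Q = 0.69 − (0.0592/2)(3.054) = 0.690 − 0.090 = 0.600 V.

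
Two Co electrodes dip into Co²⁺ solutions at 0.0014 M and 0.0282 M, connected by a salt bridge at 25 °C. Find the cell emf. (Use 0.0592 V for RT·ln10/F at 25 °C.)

Both half-cells are Co²⁺/Co, so E°_cell = 0. The concentrated side is the cathode; the cell reaction moves Co²⁺ from high to low concentration with n = 2.
Q = [Co²⁺]_dilute/[Co²⁺]_conc = 0.0014/0.0282 = 0.0496.
E = 0 − (0.0592/2) log Q = −(0.0592/2)(-1.304) = 0.0386 V.

0.039 V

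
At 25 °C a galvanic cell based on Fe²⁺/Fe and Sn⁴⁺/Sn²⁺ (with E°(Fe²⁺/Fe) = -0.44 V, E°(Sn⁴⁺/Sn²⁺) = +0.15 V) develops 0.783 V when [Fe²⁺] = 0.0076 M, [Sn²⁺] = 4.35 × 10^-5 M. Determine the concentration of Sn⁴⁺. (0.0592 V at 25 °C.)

1.1 M

From the Nernst equation, log Q = n(E° − E)/0.0592 = 2(0.59 − 0.783)/0.0592 = -6.520, so Q = 3.02 × 10^-7.
With Q = [Fe²⁺]·[Sn²⁺]/[Sn⁴⁺] and the known concentrations, [Sn⁴⁺] in the denominator gives [Sn⁴⁺] = 1.1 M.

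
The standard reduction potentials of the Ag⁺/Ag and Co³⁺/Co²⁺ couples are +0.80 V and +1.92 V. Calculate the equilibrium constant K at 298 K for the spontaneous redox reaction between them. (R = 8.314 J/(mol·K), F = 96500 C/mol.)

8.8 × 10^18

E°_cell = +1.92 − (+0.80) = 1.12 V, with n = 1 electron transferred.
At equilibrium E = 0, so the Nernst equation gives ln K = nFE°/RT = (1)(96500)(1.12)/((8.314)(298)) = 43.62.
K = e^43.62 = 8.8 × 10^18.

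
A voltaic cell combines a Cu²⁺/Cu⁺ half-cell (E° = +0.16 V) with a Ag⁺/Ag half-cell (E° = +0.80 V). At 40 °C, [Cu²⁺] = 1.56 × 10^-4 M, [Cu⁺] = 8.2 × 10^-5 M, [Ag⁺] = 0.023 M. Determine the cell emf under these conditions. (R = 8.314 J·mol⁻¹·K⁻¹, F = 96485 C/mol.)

The Ag⁺/Ag couple has the higher reduction potential and acts as the cathode, so E°_cell = +0.80 − (+0.16) = 0.64 V.
Balancing electrons gives n = 1; the reaction quotient is Q = [Cu²⁺]/([Cu⁺]·[Ag⁺]) = 82.7.
E = E° − (RT/nF) ln Q = 0.64 − (8.314×313)/(1×96485) × (4.415) = 0.640 − 0.119 = 0.521 V.

0.521 V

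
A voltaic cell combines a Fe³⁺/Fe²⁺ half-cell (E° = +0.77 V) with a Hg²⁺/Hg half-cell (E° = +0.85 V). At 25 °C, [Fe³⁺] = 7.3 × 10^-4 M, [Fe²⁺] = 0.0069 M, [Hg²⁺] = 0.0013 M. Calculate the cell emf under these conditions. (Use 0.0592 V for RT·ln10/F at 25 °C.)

The Hg²⁺/Hg couple has the higher reduction potential and acts as the cathode, so E°_cell = +0.85 − (+0.77) = 0.08 V.
Balancing electrons gives n = 2; the reaction quotient is Q = [Fe³⁺]^2/([Fe²⁺]^2·[Hg²⁺]) = 8.61.
At 25 °C, E = E° − (0.0592/n) log Q = 0.08 − (0.0592/2)(0.935) = 0.080 − 0.028 = 0.052 V.

0.052 V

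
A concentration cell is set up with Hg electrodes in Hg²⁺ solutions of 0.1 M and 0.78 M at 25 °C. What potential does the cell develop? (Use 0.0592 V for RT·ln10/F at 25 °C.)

Both half-cells are Hg²⁺/Hg, so E°_cell = 0. The concentrated side is the cathode; the cell reaction moves Hg²⁺ from high to low concentration with n = 2.
Q = [Hg²⁺]_dilute/[Hg²⁺]_conc = 0.1/0.78 = 0.128.
E = 0 − (0.0592/2) log Q = −(0.0592/2)(-0.892) = 0.0264 V.

0.026 V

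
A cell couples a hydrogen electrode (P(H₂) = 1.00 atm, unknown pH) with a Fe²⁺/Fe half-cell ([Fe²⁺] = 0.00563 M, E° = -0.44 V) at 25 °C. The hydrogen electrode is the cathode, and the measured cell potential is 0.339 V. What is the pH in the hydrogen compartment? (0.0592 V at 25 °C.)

pH = 2.83

E°_cell = 0.44 V and n = 2.
log Q = n(E° − E)/0.0592 = 2×(0.44 − 0.339)/0.0592 = 3.412.
With Q = [Fe²⁺]·P(H₂) / [H⁺]^2, solving for [H⁺] gives log[H⁺] = -2.831, so pH = 2.83.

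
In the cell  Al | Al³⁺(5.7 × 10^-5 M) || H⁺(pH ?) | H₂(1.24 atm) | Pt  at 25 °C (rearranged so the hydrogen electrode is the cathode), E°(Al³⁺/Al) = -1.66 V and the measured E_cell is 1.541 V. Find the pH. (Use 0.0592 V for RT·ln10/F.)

E°_cell = 1.66 V and n = 6.
log Q = n(E° − E)/0.0592 = 6×(1.66 − 1.541)/0.0592 = 12.061.
With Q = [Al³⁺]^2·P(H₂)^3 / [H⁺]^6, solving for [H⁺] gives log[H⁺] = -3.378, so pH = 3.38.

pH = 3.38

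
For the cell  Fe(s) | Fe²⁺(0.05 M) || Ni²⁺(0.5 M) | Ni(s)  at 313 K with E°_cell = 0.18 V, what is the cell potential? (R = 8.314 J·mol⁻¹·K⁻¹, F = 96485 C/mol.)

0.211 V

Balancing electrons gives n = 2; the reaction quotient is Q = [Fe²⁺]/[Ni²⁺] = 0.100.
E = E° − (RT/nF) ln Q = 0.18 − (8.314×313)/(2×96485) × (-2.303) = 0.180 + 0.031 = 0.211 V.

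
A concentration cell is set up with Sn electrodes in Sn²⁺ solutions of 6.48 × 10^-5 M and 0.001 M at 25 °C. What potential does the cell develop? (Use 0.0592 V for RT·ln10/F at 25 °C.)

Both half-cells are Sn²⁺/Sn, so E°_cell = 0. The concentrated side is the cathode; the cell reaction moves Sn²⁺ from high to low concentration with n = 2.
Q = [Sn²⁺]_dilute/[Sn²⁺]_conc = 6.48 × 10^-5/0.001 = 0.0648.
E = 0 − (0.0592/2) log Q = −(0.0592/2)(-1.188) = 0.0352 V.

0.035 V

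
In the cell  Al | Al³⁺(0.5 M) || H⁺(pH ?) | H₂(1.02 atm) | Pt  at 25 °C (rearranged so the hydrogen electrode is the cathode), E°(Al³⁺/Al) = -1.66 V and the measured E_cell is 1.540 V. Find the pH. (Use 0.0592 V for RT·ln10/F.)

E°_cell = 1.66 V and n = 6.
log Q = n(E° − E)/0.0592 = 6×(1.66 − 1.540)/0.0592 = 12.162.
With Q = [Al³⁺]^2·P(H₂)^3 / [H⁺]^6, solving for [H⁺] gives log[H⁺] = -2.123, so pH = 2.12.

pH = 2.12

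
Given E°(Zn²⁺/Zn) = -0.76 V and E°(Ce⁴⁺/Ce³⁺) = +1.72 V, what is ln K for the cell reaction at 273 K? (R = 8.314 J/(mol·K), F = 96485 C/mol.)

E°_cell = +1.72 − (-0.76) = 2.48 V, with n = 2 electrons transferred.
At equilibrium E = 0, so the Nernst equation gives ln K = nFE°/RT = (2)(96485)(2.48)/((8.314)(273)) = 210.85.

ln K = 210.8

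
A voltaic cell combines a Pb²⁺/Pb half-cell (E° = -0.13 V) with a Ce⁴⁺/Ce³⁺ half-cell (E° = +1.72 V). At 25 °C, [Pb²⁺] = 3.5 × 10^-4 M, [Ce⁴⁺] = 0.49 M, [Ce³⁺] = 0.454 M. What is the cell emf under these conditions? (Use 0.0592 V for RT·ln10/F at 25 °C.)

1.95 V

The Ce⁴⁺/Ce³⁺ couple has the higher reduction potential and acts as the cathode, so E°_cell = +1.72 − (-0.13) = 1.85 V.
Balancing electrons gives n = 2; the reaction quotient is Q = [Pb²⁺]·[Ce³⁺]^2/[Ce⁴⁺]^2 = 3 × 10^-4.
At 25 °C, E = E° − (0.0592/n) log Q = 1.85 − (0.0592/2)(-3.522) = 1.850 + 0.104 = 1.954 V.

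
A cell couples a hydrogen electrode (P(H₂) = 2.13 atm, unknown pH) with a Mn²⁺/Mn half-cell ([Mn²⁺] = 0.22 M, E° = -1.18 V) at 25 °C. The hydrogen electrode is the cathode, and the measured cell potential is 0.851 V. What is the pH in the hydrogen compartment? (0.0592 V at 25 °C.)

pH = 5.72

E°_cell = 1.18 V and n = 2.
log Q = n(E° − E)/0.0592 = 2×(1.18 − 0.851)/0.0592 = 11.115.
With Q = [Mn²⁺]·P(H₂) / [H⁺]^2, solving for [H⁺] gives log[H⁺] = -5.722, so pH = 5.72.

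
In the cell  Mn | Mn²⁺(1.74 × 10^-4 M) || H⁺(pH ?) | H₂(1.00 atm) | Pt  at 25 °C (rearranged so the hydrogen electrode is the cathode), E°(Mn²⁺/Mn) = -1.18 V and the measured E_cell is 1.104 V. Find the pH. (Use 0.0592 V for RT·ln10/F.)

E°_cell = 1.18 V and n = 2.
log Q = n(E° − E)/0.0592 = 2×(1.18 − 1.104)/0.0592 = 2.568.
With Q = [Mn²⁺]·P(H₂) / [H⁺]^2, solving for [H⁺] gives log[H⁺] = -3.164, so pH = 3.16.

pH = 3.16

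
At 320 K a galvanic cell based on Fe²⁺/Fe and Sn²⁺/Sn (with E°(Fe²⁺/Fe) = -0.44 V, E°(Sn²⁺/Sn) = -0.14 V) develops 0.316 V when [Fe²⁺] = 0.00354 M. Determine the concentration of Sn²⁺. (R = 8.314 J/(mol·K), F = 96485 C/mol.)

0.011 M

From the Nernst equation, ln Q = nF(E° − E)/RT = 2×96485×(0.30 − 0.316)/(8.314×320) = -1.161, so Q = 0.313.
With Q = [Fe²⁺]/[Sn²⁺] and the known concentrations, [Sn²⁺] in the denominator gives [Sn²⁺] = 0.011 M.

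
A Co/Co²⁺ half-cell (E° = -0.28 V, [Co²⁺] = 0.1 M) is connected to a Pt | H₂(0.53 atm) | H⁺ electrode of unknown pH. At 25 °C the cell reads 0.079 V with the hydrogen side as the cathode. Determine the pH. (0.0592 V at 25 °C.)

E°_cell = 0.28 V and n = 2.
log Q = n(E° − E)/0.0592 = 2×(0.28 − 0.079)/0.0592 = 6.791.
With Q = [Co²⁺]·P(H₂) / [H⁺]^2, solving for [H⁺] gives log[H⁺] = -4.033, so pH = 4.03.

pH = 4.03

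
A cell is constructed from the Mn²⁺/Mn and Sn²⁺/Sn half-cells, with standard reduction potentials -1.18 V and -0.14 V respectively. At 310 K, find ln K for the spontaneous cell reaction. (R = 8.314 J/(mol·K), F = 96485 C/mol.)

E°_cell = -0.14 − (-1.18) = 1.04 V, with n = 2 electrons transferred.
At equilibrium E = 0, so the Nernst equation gives ln K = nFE°/RT = (2)(96485)(1.04)/((8.314)(310)) = 77.87.

ln K = 77.9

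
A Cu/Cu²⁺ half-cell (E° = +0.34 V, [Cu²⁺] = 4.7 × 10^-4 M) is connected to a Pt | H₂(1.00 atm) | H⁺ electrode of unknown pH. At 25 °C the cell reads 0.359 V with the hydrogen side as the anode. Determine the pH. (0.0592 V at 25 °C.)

E°_cell = 0.34 V and n = 2.
log Q = n(E° − E)/0.0592 = 2×(0.34 − 0.359)/0.0592 = -0.642.
With Q = [H⁺]^2 / ([Cu²⁺]·P(H₂)), solving for [H⁺] gives log[H⁺] = -1.985, so pH = 1.98.

pH = 1.98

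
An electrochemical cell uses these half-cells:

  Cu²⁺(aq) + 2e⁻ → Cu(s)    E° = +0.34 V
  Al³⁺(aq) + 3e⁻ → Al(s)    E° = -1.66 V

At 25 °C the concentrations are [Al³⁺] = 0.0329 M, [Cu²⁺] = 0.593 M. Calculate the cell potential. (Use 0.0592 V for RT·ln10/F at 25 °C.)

2.02 V

The Cu²⁺/Cu couple has the higher reduction potential and acts as the cathode, so E°_cell = +0.34 − (-1.66) = 2.00 V.
Balancing electrons gives n = 6; the reaction quotient is Q = [Al³⁺]^2/[Cu²⁺]^3 = 0.00519.
At 25 °C, E = E° − (0.0592/n) log Q = 2.00 − (0.0592/6)(-2.285) = 2.000 + 0.023 = 2.023 V.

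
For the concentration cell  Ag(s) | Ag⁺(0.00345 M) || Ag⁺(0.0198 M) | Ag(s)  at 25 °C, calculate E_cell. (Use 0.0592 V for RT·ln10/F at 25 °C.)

Both half-cells are Ag⁺/Ag, so E°_cell = 0. The concentrated side is the cathode; the cell reaction moves Ag⁺ from high to low concentration with n = 1.
Q = [Ag⁺]_dilute/[Ag⁺]_conc = 0.00345/0.0198 = 0.174.
E = 0 − (0.0592/1) log Q = −(0.0592/1)(-0.759) = 0.0449 V.

0.045 V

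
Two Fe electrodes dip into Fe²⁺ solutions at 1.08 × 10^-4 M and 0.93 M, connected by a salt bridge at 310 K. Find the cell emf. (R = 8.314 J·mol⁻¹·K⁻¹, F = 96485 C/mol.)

0.12 V

Both half-cells are Fe²⁺/Fe, so E°_cell = 0. The concentrated side is the cathode; the cell reaction moves Fe²⁺ from high to low concentration with n = 2.
Q = [Fe²⁺]_dilute/[Fe²⁺]_conc = 1.08 × 10^-4/0.93 = 1.16 × 10^-4.
E = 0 − (RT/nF) ln Q = −((8.314×310)/(2×96485))(-9.061) = 0.1210 V.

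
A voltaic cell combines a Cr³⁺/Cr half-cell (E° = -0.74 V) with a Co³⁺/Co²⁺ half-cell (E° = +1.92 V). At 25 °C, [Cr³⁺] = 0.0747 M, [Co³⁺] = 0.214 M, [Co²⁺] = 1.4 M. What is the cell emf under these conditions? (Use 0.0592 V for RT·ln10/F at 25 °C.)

The Co³⁺/Co²⁺ couple has the higher reduction potential and acts as the cathode, so E°_cell = +1.92 − (-0.74) = 2.66 V.
Balancing electrons gives n = 3; the reaction quotient is Q = [Cr³⁺]·[Co²⁺]^3/[Co³⁺]^3 = 20.9.
At 25 °C, E = E° − (0.0592/n) log Q = 2.66 − (0.0592/3)(1.320) = 2.660 − 0.026 = 2.634 V.

2.63 V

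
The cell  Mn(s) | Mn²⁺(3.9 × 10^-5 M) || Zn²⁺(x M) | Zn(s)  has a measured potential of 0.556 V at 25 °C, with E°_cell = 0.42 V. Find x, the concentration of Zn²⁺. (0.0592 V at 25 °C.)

From the Nernst equation, log Q = n(E° − E)/0.0592 = 2(0.42 − 0.556)/0.0592 = -4.595, so Q = 2.54 × 10^-5.
With Q = [Mn²⁺]/[Zn²⁺] and the known concentrations, [Zn²⁺] in the denominator gives [Zn²⁺] = 1.5 M.

1.5 M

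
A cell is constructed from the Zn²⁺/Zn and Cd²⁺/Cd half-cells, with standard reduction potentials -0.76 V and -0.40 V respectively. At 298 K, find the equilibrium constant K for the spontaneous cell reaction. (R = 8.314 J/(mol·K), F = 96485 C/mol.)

E°_cell = -0.40 − (-0.76) = 0.36 V, with n = 2 electrons transferred.
At equilibrium E = 0, so the Nernst equation gives ln K = nFE°/RT = (2)(96485)(0.36)/((8.314)(298)) = 28.04.
K = e^28.04 = 1.5 × 10^12.

1.5 × 10^12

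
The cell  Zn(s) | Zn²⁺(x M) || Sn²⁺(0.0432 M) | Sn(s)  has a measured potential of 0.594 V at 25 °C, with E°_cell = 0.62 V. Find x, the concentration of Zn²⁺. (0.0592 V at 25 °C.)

0.33 M

From the Nernst equation, log Q = n(E° − E)/0.0592 = 2(0.62 − 0.594)/0.0592 = 0.878, so Q = 7.56.
With Q = [Zn²⁺]/[Sn²⁺] and the known concentrations, [Zn²⁺] in the numerator gives [Zn²⁺] = 0.33 M.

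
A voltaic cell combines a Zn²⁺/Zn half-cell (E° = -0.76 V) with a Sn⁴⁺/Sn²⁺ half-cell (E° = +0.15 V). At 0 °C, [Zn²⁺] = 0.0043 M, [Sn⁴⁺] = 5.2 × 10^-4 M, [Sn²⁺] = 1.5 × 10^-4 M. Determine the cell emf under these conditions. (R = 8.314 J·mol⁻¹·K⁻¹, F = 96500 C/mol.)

The Sn⁴⁺/Sn²⁺ couple has the higher reduction potential and acts as the cathode, so E°_cell = +0.15 − (-0.76) = 0.91 V.
Balancing electrons gives n = 2; the reaction quotient is Q = [Zn²⁺]·[Sn²⁺]/[Sn⁴⁺] = 0.00124.
E = E° − (RT/nF) ln Q = 0.91 − (8.314×273)/(2×96500) × (-6.692) = 0.910 + 0.079 = 0.989 V.

0.989 V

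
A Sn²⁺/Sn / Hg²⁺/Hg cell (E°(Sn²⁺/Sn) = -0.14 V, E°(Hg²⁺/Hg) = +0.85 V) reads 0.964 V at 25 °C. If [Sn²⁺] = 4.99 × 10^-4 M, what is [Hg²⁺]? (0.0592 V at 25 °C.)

6.6 × 10^-5 M

From the Nernst equation, log Q = n(E° − E)/0.0592 = 2(0.99 − 0.964)/0.0592 = 0.878, so Q = 7.56.
With Q = [Sn²⁺]/[Hg²⁺] and the known concentrations, [Hg²⁺] in the denominator gives [Hg²⁺] = 6.6 × 10^-5 M.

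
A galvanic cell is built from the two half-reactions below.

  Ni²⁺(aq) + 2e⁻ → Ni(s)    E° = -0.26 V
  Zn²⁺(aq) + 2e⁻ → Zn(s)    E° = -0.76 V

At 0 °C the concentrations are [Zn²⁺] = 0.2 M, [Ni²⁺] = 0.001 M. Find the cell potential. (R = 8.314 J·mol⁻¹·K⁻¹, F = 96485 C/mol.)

0.438 V

The Ni²⁺/Ni couple has the higher reduction potential and acts as the cathode, so E°_cell = -0.26 − (-0.76) = 0.50 V.
Balancing electrons gives n = 2; the reaction quotient is Q = [Zn²⁺]/[Ni²⁺] = 200.
E = E° − (RT/nF) ln Q = 0.50 − (8.314×273)/(2×96485) × (5.298) = 0.500 − 0.062 = 0.438 V.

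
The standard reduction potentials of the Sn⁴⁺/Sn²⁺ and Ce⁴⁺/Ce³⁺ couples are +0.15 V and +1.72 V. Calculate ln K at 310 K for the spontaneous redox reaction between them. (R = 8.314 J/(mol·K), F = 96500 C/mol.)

E°_cell = +1.72 − (+0.15) = 1.57 V, with n = 2 electrons transferred.
At equilibrium E = 0, so the Nernst equation gives ln K = nFE°/RT = (2)(96500)(1.57)/((8.314)(310)) = 117.57.

ln K = 117.6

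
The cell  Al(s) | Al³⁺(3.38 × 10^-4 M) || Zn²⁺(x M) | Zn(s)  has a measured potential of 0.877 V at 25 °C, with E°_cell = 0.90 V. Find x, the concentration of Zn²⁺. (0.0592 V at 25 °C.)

From the Nernst equation, log Q = n(E° − E)/0.0592 = 6(0.90 − 0.877)/0.0592 = 2.331, so Q = 214.
With Q = [Al³⁺]^2/[Zn²⁺]^3 and the known concentrations, [Zn²⁺]^3 in the denominator gives [Zn²⁺] = 8.1 × 10^-4 M.

8.1 × 10^-4 M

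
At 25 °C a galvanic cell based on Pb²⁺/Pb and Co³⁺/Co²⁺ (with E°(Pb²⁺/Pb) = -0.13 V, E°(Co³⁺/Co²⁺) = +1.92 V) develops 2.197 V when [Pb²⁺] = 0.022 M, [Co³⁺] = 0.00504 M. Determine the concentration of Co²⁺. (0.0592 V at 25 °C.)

From the Nernst equation, log Q = n(E° − E)/0.0592 = 2(2.05 − 2.197)/0.0592 = -4.966, so Q = 1.08 × 10^-5.
With Q = [Pb²⁺]·[Co²⁺]^2/[Co³⁺]^2 and the known concentrations, [Co²⁺]^2 in the numerator gives [Co²⁺] = 1.1 × 10^-4 M.

1.1 × 10^-4 M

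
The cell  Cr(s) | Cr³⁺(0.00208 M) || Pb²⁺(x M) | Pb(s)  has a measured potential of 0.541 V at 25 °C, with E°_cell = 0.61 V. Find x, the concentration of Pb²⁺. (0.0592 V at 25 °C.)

7.6 × 10^-5 M

From the Nernst equation, log Q = n(E° − E)/0.0592 = 6(0.61 − 0.541)/0.0592 = 6.993, so Q = 9.85 × 10^6.
With Q = [Cr³⁺]^2/[Pb²⁺]^3 and the known concentrations, [Pb²⁺]^3 in the denominator gives [Pb²⁺] = 7.6 × 10^-5 M.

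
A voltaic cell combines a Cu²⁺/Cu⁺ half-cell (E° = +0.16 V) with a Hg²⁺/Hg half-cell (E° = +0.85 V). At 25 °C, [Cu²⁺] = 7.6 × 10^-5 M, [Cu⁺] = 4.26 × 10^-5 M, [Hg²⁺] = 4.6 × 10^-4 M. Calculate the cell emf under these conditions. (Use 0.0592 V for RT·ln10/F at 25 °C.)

The Hg²⁺/Hg couple has the higher reduction potential and acts as the cathode, so E°_cell = +0.85 − (+0.16) = 0.69 V.
Balancing electrons gives n = 2; the reaction quotient is Q = [Cu²⁺]^2/([Cu⁺]^2·[Hg²⁺]) = 6920.
At 25 °C, E = E° − (0.0592/n) log Q = 0.69 − (0.0592/2)(3.840) = 0.690 − 0.114 = 0.576 V.

0.576 V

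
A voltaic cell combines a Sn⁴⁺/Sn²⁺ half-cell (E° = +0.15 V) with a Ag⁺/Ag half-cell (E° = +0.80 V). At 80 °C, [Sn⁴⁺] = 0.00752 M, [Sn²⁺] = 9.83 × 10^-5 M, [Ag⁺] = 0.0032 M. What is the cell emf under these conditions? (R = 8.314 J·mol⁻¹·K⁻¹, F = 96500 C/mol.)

0.409 V

The Ag⁺/Ag couple has the higher reduction potential and acts as the cathode, so E°_cell = +0.80 − (+0.15) = 0.65 V.
Balancing electrons gives n = 2; the reaction quotient is Q = [Sn⁴⁺]/([Sn²⁺]·[Ag⁺]^2) = 7.47 × 10^6.
E = E° − (RT/nF) ln Q = 0.65 − (8.314×353)/(2×96500) × (15.827) = 0.650 − 0.241 = 0.409 V.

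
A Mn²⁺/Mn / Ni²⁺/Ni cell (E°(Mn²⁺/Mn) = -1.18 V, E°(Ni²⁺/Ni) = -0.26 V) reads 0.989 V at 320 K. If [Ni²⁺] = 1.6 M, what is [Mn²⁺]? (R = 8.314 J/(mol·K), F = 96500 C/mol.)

0.011 M

From the Nernst equation, ln Q = nF(E° − E)/RT = 2×96500×(0.92 − 0.989)/(8.314×320) = -5.005, so Q = 0.00670.
With Q = [Mn²⁺]/[Ni²⁺] and the known concentrations, [Mn²⁺] in the numerator gives [Mn²⁺] = 0.011 M.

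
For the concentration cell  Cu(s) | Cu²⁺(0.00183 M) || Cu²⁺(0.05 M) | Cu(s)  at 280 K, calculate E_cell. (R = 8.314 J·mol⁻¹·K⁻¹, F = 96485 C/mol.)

0.040 V

Both half-cells are Cu²⁺/Cu, so E°_cell = 0. The concentrated side is the cathode; the cell reaction moves Cu²⁺ from high to low concentration with n = 2.
Q = [Cu²⁺]_dilute/[Cu²⁺]_conc = 0.00183/0.05 = 0.0366.
E = 0 − (RT/nF) ln Q = −((8.314×280)/(2×96485))(-3.308) = 0.0399 V.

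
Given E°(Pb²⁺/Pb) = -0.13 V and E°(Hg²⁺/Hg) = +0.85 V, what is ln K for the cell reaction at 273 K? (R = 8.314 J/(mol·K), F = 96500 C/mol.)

ln K = 83.3

E°_cell = +0.85 − (-0.13) = 0.98 V, with n = 2 electrons transferred.
At equilibrium E = 0, so the Nernst equation gives ln K = nFE°/RT = (2)(96500)(0.98)/((8.314)(273)) = 83.33.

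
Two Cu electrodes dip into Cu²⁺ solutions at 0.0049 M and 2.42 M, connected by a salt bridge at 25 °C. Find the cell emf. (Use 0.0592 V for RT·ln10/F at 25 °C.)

Both half-cells are Cu²⁺/Cu, so E°_cell = 0. The concentrated side is the cathode; the cell reaction moves Cu²⁺ from high to low concentration with n = 2.
Q = [Cu²⁺]_dilute/[Cu²⁺]_conc = 0.0049/2.42 = 0.00202.
E = 0 − (0.0592/2) log Q = −(0.0592/2)(-2.694) = 0.0797 V.

0.080 V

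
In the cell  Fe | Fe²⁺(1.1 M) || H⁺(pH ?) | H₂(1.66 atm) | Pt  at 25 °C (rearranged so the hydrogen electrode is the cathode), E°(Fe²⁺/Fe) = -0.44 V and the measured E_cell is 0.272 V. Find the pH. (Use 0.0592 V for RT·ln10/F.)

pH = 2.71

E°_cell = 0.44 V and n = 2.
log Q = n(E° − E)/0.0592 = 2×(0.44 − 0.272)/0.0592 = 5.676.
With Q = [Fe²⁺]·P(H₂) / [H⁺]^2, solving for [H⁺] gives log[H⁺] = -2.707, so pH = 2.71.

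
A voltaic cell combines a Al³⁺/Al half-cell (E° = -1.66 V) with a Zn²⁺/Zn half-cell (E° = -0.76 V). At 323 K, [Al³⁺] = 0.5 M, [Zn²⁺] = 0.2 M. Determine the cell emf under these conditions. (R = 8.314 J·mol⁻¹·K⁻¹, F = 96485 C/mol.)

The Zn²⁺/Zn couple has the higher reduction potential and acts as the cathode, so E°_cell = -0.76 − (-1.66) = 0.90 V.
Balancing electrons gives n = 6; the reaction quotient is Q = [Al³⁺]^2/[Zn²⁺]^3 = 31.2.
E = E° − (RT/nF) ln Q = 0.90 − (8.314×323)/(6×96485) × (3.442) = 0.900 − 0.016 = 0.884 V.

0.884 V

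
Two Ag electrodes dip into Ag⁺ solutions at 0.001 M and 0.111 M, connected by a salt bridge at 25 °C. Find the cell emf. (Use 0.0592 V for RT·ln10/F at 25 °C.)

0.12 V

Both half-cells are Ag⁺/Ag, so E°_cell = 0. The concentrated side is the cathode; the cell reaction moves Ag⁺ from high to low concentration with n = 1.
Q = [Ag⁺]_dilute/[Ag⁺]_conc = 0.001/0.111 = 0.00901.
E = 0 − (0.0592/1) log Q = −(0.0592/1)(-2.045) = 0.1211 V.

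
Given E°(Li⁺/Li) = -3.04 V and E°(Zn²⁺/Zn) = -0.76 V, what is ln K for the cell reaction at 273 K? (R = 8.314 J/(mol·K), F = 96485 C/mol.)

E°_cell = -0.76 − (-3.04) = 2.28 V, with n = 2 electrons transferred.
At equilibrium E = 0, so the Nernst equation gives ln K = nFE°/RT = (2)(96485)(2.28)/((8.314)(273)) = 193.84.

ln K = 193.8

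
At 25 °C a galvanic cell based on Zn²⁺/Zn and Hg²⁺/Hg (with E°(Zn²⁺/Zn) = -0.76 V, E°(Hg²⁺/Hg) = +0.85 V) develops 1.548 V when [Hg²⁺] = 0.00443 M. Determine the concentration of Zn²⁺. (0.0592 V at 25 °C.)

0.55 M

From the Nernst equation, log Q = n(E° − E)/0.0592 = 2(1.61 − 1.548)/0.0592 = 2.095, so Q = 124.
With Q = [Zn²⁺]/[Hg²⁺] and the known concentrations, [Zn²⁺] in the numerator gives [Zn²⁺] = 0.55 M.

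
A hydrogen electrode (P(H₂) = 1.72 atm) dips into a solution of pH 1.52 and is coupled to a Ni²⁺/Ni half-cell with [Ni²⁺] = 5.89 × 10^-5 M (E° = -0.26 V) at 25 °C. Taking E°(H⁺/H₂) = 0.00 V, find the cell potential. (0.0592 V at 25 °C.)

The hydrogen couple is the cathode, so E°_cell = 0.26 V; n = 2.
[H⁺] = 10^(−1.52) = 0.030 M, and Q = [Ni²⁺]·P(H₂) / [H⁺]^2 = 0.111.
E = E° − (0.0592/2) log Q = 0.26 − (0.0592/2)(-0.954) = 0.288 V.

0.29 V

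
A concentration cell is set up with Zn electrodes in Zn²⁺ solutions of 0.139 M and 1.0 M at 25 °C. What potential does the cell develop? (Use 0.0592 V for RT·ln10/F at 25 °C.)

0.025 V

Both half-cells are Zn²⁺/Zn, so E°_cell = 0. The concentrated side is the cathode; the cell reaction moves Zn²⁺ from high to low concentration with n = 2.
Q = [Zn²⁺]_dilute/[Zn²⁺]_conc = 0.139/1.0 = 0.139.
E = 0 − (0.0592/2) log Q = −(0.0592/2)(-0.857) = 0.0254 V.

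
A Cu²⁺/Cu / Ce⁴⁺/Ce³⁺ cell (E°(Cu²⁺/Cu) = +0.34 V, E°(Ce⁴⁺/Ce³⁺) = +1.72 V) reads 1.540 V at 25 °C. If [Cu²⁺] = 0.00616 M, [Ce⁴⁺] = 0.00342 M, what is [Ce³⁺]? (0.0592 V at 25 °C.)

From the Nernst equation, log Q = n(E° − E)/0.0592 = 2(1.38 − 1.540)/0.0592 = -5.405, so Q = 3.93 × 10^-6.
With Q = [Cu²⁺]·[Ce³⁺]^2/[Ce⁴⁺]^2 and the known concentrations, [Ce³⁺]^2 in the numerator gives [Ce³⁺] = 8.6 × 10^-5 M.

8.6 × 10^-5 M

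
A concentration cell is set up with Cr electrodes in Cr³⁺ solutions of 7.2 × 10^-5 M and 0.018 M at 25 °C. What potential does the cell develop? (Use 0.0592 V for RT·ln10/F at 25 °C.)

Both half-cells are Cr³⁺/Cr, so E°_cell = 0. The concentrated side is the cathode; the cell reaction moves Cr³⁺ from high to low concentration with n = 3.
Q = [Cr³⁺]_dilute/[Cr³⁺]_conc = 7.2 × 10^-5/0.018 = 0.00400.
E = 0 − (0.0592/3) log Q = −(0.0592/3)(-2.398) = 0.0473 V.

0.047 V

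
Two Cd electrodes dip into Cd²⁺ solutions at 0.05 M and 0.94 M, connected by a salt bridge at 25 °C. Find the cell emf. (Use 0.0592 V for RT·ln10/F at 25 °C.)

Both half-cells are Cd²⁺/Cd, so E°_cell = 0. The concentrated side is the cathode; the cell reaction moves Cd²⁺ from high to low concentration with n = 2.
Q = [Cd²⁺]_dilute/[Cd²⁺]_conc = 0.05/0.94 = 0.0532.
E = 0 − (0.0592/2) log Q = −(0.0592/2)(-1.274) = 0.0377 V.

0.038 V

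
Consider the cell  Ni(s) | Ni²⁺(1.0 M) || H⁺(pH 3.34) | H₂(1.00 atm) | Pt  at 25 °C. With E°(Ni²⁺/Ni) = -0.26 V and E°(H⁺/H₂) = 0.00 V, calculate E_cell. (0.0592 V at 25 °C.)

0.062 V

The hydrogen couple is the cathode, so E°_cell = 0.26 V; n = 2.
[H⁺] = 10^(−3.34) = 4.6 × 10^-4 M, and Q = [Ni²⁺]·P(H₂) / [H⁺]^2 = 4.79 × 10^6.
E = E° − (0.0592/2) log Q = 0.26 − (0.0592/2)(6.680) = 0.062 V.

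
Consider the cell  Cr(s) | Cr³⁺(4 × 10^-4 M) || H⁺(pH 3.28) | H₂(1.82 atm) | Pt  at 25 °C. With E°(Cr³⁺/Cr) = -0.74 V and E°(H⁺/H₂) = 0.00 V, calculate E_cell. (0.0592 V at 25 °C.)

0.61 V

The hydrogen couple is the cathode, so E°_cell = 0.74 V; n = 6.
[H⁺] = 10^(−3.28) = 5.2 × 10^-4 M, and Q = [Cr³⁺]^2·P(H₂)^3 / [H⁺]^6 = 4.62 × 10^13.
E = E° − (0.0592/6) log Q = 0.74 − (0.0592/6)(13.664) = 0.605 V.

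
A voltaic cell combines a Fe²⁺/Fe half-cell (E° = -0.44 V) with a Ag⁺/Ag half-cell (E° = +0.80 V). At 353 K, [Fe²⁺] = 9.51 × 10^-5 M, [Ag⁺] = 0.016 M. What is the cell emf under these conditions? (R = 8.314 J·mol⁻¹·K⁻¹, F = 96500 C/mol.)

1.26 V

The Ag⁺/Ag couple has the higher reduction potential and acts as the cathode, so E°_cell = +0.80 − (-0.44) = 1.24 V.
Balancing electrons gives n = 2; the reaction quotient is Q = [Fe²⁺]/[Ag⁺]^2 = 0.371.
E = E° − (RT/nF) ln Q = 1.24 − (8.314×353)/(2×96500) × (-0.990) = 1.240 + 0.015 = 1.255 V.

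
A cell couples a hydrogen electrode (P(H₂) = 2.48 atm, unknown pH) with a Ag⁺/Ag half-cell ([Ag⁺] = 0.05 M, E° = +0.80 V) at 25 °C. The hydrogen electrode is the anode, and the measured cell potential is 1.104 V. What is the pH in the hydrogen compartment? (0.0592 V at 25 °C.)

pH = 6.24

E°_cell = 0.80 V and n = 2.
log Q = n(E° − E)/0.0592 = 2×(0.80 − 1.104)/0.0592 = -10.270.
With Q = [H⁺]^2 / ([Ag⁺]^2·P(H₂)), solving for [H⁺] gives log[H⁺] = -6.239, so pH = 6.24.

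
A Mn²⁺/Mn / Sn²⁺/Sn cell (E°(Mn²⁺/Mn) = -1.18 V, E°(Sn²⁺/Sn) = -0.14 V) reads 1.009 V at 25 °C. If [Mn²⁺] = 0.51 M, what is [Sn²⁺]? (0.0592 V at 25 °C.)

From the Nernst equation, log Q = n(E° − E)/0.0592 = 2(1.04 − 1.009)/0.0592 = 1.047, so Q = 11.2.
With Q = [Mn²⁺]/[Sn²⁺] and the known concentrations, [Sn²⁺] in the denominator gives [Sn²⁺] = 0.046 M.

0.046 M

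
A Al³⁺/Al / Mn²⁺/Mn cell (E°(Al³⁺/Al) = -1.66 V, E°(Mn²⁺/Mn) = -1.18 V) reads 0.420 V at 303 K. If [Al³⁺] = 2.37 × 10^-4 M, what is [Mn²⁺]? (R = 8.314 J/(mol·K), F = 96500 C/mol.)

3.9 × 10^-5 M

From the Nernst equation, ln Q = nF(E° − E)/RT = 6×96500×(0.48 − 0.420)/(8.314×303) = 13.790, so Q = 9.75 × 10^5.
With Q = [Al³⁺]^2/[Mn²⁺]^3 and the known concentrations, [Mn²⁺]^3 in the denominator gives [Mn²⁺] = 3.9 × 10^-5 M.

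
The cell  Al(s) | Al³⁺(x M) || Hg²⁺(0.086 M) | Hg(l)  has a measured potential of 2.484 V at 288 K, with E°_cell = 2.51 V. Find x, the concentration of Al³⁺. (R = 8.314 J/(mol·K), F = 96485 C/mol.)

From the Nernst equation, ln Q = nF(E° − E)/RT = 6×96485×(2.51 − 2.484)/(8.314×288) = 6.286, so Q = 537.
With Q = [Al³⁺]^2/[Hg²⁺]^3 and the known concentrations, [Al³⁺]^2 in the numerator gives [Al³⁺] = 0.58 M.

0.58 M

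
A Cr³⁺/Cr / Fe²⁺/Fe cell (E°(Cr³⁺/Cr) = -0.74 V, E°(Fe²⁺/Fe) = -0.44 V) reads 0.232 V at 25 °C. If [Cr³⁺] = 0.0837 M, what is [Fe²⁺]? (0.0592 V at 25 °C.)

9.6 × 10^-4 M

From the Nernst equation, log Q = n(E° − E)/0.0592 = 6(0.30 − 0.232)/0.0592 = 6.892, so Q = 7.8 × 10^6.
With Q = [Cr³⁺]^2/[Fe²⁺]^3 and the known concentrations, [Fe²⁺]^3 in the denominator gives [Fe²⁺] = 9.6 × 10^-4 M.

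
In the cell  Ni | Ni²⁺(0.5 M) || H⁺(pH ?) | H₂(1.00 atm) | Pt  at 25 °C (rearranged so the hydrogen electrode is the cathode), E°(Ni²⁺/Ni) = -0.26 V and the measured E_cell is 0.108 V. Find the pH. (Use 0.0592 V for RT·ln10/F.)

E°_cell = 0.26 V and n = 2.
log Q = n(E° − E)/0.0592 = 2×(0.26 − 0.108)/0.0592 = 5.135.
With Q = [Ni²⁺]·P(H₂) / [H⁺]^2, solving for [H⁺] gives log[H⁺] = -2.718, so pH = 2.72.

pH = 2.72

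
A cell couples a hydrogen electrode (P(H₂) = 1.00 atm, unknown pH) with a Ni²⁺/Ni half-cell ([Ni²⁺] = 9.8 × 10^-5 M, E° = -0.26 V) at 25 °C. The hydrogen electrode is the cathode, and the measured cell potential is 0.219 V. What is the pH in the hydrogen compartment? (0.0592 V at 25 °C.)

E°_cell = 0.26 V and n = 2.
log Q = n(E° − E)/0.0592 = 2×(0.26 − 0.219)/0.0592 = 1.385.
With Q = [Ni²⁺]·P(H₂) / [H⁺]^2, solving for [H⁺] gives log[H⁺] = -2.697, so pH = 2.70.

pH = 2.70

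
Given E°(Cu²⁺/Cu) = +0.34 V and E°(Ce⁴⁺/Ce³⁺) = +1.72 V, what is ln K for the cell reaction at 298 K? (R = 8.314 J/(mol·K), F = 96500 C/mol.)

ln K = 107.5

E°_cell = +1.72 − (+0.34) = 1.38 V, with n = 2 electrons transferred.
At equilibrium E = 0, so the Nernst equation gives ln K = nFE°/RT = (2)(96500)(1.38)/((8.314)(298)) = 107.50.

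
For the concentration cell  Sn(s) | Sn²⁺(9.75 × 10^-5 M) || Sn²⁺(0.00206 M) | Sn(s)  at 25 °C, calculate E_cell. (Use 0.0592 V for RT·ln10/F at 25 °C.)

0.039 V

Both half-cells are Sn²⁺/Sn, so E°_cell = 0. The concentrated side is the cathode; the cell reaction moves Sn²⁺ from high to low concentration with n = 2.
Q = [Sn²⁺]_dilute/[Sn²⁺]_conc = 9.75 × 10^-5/0.00206 = 0.0473.
E = 0 − (0.0592/2) log Q = −(0.0592/2)(-1.325) = 0.0392 V.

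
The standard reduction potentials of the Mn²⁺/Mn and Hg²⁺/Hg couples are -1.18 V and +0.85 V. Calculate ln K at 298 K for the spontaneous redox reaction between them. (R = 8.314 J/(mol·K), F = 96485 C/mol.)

E°_cell = +0.85 − (-1.18) = 2.03 V, with n = 2 electrons transferred.
At equilibrium E = 0, so the Nernst equation gives ln K = nFE°/RT = (2)(96485)(2.03)/((8.314)(298)) = 158.11.

ln K = 158.1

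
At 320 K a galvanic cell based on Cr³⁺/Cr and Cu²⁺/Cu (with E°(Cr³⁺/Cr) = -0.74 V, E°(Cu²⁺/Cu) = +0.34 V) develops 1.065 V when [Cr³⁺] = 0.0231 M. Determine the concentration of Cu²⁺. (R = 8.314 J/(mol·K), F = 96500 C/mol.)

From the Nernst equation, ln Q = nF(E° − E)/RT = 6×96500×(1.08 − 1.065)/(8.314×320) = 3.264, so Q = 26.2.
With Q = [Cr³⁺]^2/[Cu²⁺]^3 and the known concentrations, [Cu²⁺]^3 in the denominator gives [Cu²⁺] = 0.027 M.

0.027 M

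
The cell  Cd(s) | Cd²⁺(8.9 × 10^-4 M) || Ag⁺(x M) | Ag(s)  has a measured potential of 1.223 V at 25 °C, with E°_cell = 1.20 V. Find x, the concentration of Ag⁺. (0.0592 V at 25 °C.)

0.073 M

From the Nernst equation, log Q = n(E° − E)/0.0592 = 2(1.20 − 1.223)/0.0592 = -0.777, so Q = 0.167.
With Q = [Cd²⁺]/[Ag⁺]^2 and the known concentrations, [Ag⁺]^2 in the denominator gives [Ag⁺] = 0.073 M.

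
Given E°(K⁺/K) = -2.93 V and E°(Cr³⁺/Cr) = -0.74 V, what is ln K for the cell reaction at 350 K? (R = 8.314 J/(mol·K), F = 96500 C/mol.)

ln K = 217.9

E°_cell = -0.74 − (-2.93) = 2.19 V, with n = 3 electrons transferred.
At equilibrium E = 0, so the Nernst equation gives ln K = nFE°/RT = (3)(96500)(2.19)/((8.314)(350)) = 217.88.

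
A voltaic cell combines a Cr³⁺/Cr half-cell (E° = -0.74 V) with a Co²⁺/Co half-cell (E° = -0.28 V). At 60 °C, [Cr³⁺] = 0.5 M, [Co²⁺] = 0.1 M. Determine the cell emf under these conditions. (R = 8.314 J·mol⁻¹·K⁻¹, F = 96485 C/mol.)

0.434 V

The Co²⁺/Co couple has the higher reduction potential and acts as the cathode, so E°_cell = -0.28 − (-0.74) = 0.46 V.
Balancing electrons gives n = 6; the reaction quotient is Q = [Cr³⁺]^2/[Co²⁺]^3 = 250.
E = E° − (RT/nF) ln Q = 0.46 − (8.314×333)/(6×96485) × (5.521) = 0.460 − 0.026 = 0.434 V.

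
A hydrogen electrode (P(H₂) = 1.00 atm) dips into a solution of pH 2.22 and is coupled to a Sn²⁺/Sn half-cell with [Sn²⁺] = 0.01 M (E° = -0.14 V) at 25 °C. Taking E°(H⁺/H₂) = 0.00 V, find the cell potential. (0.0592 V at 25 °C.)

0.068 V

The hydrogen couple is the cathode, so E°_cell = 0.14 V; n = 2.
[H⁺] = 10^(−2.22) = 0.0060 M, and Q = [Sn²⁺]·P(H₂) / [H⁺]^2 = 275.
E = E° − (0.0592/2) log Q = 0.14 − (0.0592/2)(2.440) = 0.068 V.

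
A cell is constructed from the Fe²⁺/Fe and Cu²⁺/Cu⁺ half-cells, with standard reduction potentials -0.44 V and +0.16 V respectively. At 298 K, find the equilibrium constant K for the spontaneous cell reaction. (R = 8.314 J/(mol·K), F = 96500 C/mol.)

2 × 10^20

E°_cell = +0.16 − (-0.44) = 0.60 V, with n = 2 electrons transferred.
At equilibrium E = 0, so the Nernst equation gives ln K = nFE°/RT = (2)(96500)(0.60)/((8.314)(298)) = 46.74.
K = e^46.74 = 2 × 10^20.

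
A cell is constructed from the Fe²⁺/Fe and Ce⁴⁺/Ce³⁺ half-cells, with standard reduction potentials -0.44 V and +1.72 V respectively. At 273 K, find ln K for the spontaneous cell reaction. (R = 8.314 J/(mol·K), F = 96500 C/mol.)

ln K = 183.7

E°_cell = +1.72 − (-0.44) = 2.16 V, with n = 2 electrons transferred.
At equilibrium E = 0, so the Nernst equation gives ln K = nFE°/RT = (2)(96500)(2.16)/((8.314)(273)) = 183.67.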